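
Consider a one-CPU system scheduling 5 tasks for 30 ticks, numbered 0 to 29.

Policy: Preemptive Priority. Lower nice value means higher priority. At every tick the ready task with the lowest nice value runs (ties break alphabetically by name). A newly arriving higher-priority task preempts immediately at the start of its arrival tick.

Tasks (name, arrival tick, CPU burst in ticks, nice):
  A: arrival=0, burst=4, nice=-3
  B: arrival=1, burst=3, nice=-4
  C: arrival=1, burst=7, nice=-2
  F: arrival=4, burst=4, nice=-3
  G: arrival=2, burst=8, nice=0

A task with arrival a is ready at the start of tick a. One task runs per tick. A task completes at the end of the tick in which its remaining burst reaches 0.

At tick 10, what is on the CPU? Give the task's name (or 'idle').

running at tick 10 = F

t=0: ready={A} → run A
t=1: ready={A,B,C} → run B
t=2: ready={A,B,C,G} → run B
t=3: ready={A,B,C,G} → run B
t=4: ready={A,C,F,G} → run A
t=5: ready={A,C,F,G} → run A
t=6: ready={A,C,F,G} → run A
t=7: ready={C,F,G} → run F
t=8: ready={C,F,G} → run F
t=9: ready={C,F,G} → run F
t=10: ready={C,F,G} → run F
t=11: ready={C,G} → run C
t=12: ready={C,G} → run C
t=13: ready={C,G} → run C
t=14: ready={C,G} → run C
t=15: ready={C,G} → run C
t=16: ready={C,G} → run C
t=17: ready={C,G} → run C
t=18: ready={G} → run G
t=19: ready={G} → run G
t=20: ready={G} → run G
t=21: ready={G} → run G
t=22: ready={G} → run G
t=23: ready={G} → run G
t=24: ready={G} → run G
t=25: ready={G} → run G
t=26: (idle)
t=27: (idle)
t=28: (idle)
t=29: (idle)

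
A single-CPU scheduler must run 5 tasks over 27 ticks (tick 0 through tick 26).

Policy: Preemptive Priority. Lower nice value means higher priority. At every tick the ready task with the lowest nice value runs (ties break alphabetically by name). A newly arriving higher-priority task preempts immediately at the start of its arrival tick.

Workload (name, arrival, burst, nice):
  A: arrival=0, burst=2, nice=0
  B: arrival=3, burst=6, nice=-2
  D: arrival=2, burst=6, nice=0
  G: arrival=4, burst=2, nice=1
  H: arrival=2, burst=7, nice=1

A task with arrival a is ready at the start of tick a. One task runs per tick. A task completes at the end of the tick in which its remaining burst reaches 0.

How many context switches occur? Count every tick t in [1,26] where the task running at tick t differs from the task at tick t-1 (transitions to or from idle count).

t=0: ready={A} → run A
t=1: ready={A} → run A
t=2: ready={D,H} → run D
t=3: ready={B,D,H} → run B
t=4: ready={B,D,G,H} → run B
t=5: ready={B,D,G,H} → run B
t=6: ready={B,D,G,H} → run B
t=7: ready={B,D,G,H} → run B
t=8: ready={B,D,G,H} → run B
t=9: ready={D,G,H} → run D
t=10: ready={D,G,H} → run D
t=11: ready={D,G,H} → run D
t=12: ready={D,G,H} → run D
t=13: ready={D,G,H} → run D
t=14: ready={G,H} → run G
t=15: ready={G,H} → run G
t=16: ready={H} → run H
t=17: ready={H} → run H
t=18: ready={H} → run H
t=19: ready={H} → run H
t=20: ready={H} → run H
t=21: ready={H} → run H
t=22: ready={H} → run H
t=23: (idle)
t=24: (idle)
t=25: (idle)
t=26: (idle)

context switches = 6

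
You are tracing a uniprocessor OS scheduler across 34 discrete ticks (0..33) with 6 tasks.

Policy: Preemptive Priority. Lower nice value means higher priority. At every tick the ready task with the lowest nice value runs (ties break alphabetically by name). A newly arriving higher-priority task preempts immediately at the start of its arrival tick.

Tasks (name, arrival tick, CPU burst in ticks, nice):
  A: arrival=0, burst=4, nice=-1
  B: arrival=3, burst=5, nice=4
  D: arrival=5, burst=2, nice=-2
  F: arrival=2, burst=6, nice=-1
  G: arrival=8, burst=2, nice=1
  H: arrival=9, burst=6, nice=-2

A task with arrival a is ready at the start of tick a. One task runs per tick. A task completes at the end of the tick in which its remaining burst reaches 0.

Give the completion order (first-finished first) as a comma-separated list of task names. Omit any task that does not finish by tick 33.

completion order = A, D, H, F, G, B

t=0: ready={A} → run A
t=1: ready={A} → run A
t=2: ready={A,F} → run A
t=3: ready={A,B,F} → run A
t=4: ready={B,F} → run F
t=5: ready={B,D,F} → run D
t=6: ready={B,D,F} → run D
t=7: ready={B,F} → run F
t=8: ready={B,F,G} → run F
t=9: ready={B,F,G,H} → run H
t=10: ready={B,F,G,H} → run H
t=11: ready={B,F,G,H} → run H
t=12: ready={B,F,G,H} → run H
t=13: ready={B,F,G,H} → run H
t=14: ready={B,F,G,H} → run H
t=15: ready={B,F,G} → run F
t=16: ready={B,F,G} → run F
t=17: ready={B,F,G} → run F
t=18: ready={B,G} → run G
t=19: ready={B,G} → run G
t=20: ready={B} → run B
t=21: ready={B} → run B
t=22: ready={B} → run B
t=23: ready={B} → run B
t=24: ready={B} → run B
t=25: (idle)
t=26: (idle)
t=27: (idle)
t=28: (idle)
t=29: (idle)
t=30: (idle)
t=31: (idle)
t=32: (idle)
t=33: (idle)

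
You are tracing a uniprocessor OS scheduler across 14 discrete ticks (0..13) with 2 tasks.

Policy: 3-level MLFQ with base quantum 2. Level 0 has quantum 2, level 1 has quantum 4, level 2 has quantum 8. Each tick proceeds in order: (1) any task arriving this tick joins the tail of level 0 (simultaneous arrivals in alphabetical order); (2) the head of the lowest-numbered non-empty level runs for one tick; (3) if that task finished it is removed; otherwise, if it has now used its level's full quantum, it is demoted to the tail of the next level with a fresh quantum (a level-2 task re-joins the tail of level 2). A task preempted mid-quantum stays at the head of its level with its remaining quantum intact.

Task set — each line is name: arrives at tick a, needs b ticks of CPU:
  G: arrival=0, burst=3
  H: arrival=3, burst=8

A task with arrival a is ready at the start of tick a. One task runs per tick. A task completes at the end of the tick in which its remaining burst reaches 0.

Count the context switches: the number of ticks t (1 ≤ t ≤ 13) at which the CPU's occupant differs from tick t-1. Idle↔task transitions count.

context switches = 2

t=0: L0/L1/L2 = G/-/- → run G
t=1: L0/L1/L2 = G/-/- → run G
t=2: L0/L1/L2 = -/G/- → run G
t=3: L0/L1/L2 = H/-/- → run H
t=4: L0/L1/L2 = H/-/- → run H
t=5: L0/L1/L2 = -/H/- → run H
t=6: L0/L1/L2 = -/H/- → run H
t=7: L0/L1/L2 = -/H/- → run H
t=8: L0/L1/L2 = -/H/- → run H
t=9: L0/L1/L2 = -/-/H → run H
t=10: L0/L1/L2 = -/-/H → run H
t=11: (idle)
t=12: (idle)
t=13: (idle)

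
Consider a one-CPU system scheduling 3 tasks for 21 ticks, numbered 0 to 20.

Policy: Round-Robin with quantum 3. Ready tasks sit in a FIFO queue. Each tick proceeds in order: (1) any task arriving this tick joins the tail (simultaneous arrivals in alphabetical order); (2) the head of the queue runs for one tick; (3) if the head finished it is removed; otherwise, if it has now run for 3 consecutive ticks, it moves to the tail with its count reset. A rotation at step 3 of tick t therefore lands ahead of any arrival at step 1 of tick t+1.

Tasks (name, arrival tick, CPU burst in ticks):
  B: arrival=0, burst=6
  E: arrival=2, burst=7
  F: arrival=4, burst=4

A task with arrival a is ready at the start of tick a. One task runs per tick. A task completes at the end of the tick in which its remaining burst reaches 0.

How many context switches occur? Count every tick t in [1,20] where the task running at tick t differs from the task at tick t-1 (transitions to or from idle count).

context switches = 7

t=0: queue=[B] q_used=0 → run B
t=1: queue=[B] q_used=1 → run B
t=2: queue=[B,E] q_used=2 → run B
t=3: queue=[E,B] q_used=0 → run E
t=4: queue=[E,B,F] q_used=1 → run E
t=5: queue=[E,B,F] q_used=2 → run E
t=6: queue=[B,F,E] q_used=0 → run B
t=7: queue=[B,F,E] q_used=1 → run B
t=8: queue=[B,F,E] q_used=2 → run B
t=9: queue=[F,E] q_used=0 → run F
t=10: queue=[F,E] q_used=1 → run F
t=11: queue=[F,E] q_used=2 → run F
t=12: queue=[E,F] q_used=0 → run E
t=13: queue=[E,F] q_used=1 → run E
t=14: queue=[E,F] q_used=2 → run E
t=15: queue=[F,E] q_used=0 → run F
t=16: queue=[E] q_used=0 → run E
t=17: (idle)
t=18: (idle)
t=19: (idle)
t=20: (idle)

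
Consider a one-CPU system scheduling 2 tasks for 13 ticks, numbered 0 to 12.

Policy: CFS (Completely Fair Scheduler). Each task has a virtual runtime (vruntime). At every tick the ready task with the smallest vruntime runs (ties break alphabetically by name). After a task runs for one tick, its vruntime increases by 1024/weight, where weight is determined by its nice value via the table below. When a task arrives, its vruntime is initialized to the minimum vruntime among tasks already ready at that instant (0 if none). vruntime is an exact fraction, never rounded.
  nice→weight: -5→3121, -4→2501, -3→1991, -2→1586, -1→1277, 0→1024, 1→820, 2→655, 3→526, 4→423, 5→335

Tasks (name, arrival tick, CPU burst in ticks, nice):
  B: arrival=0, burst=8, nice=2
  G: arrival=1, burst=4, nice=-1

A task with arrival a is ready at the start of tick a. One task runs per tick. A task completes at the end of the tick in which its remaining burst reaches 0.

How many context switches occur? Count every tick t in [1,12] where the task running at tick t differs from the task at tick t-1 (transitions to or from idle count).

t=0: vr[B=0] → run B
t=1: vr[B=1024/655 G=1024/655] → run B
t=2: vr[B=2048/655 G=1024/655] → run G
t=3: vr[B=2048/655 G=1978368/836435] → run G
t=4: vr[B=2048/655 G=2649088/836435] → run B
t=5: vr[B=3072/655 G=2649088/836435] → run G
t=6: vr[B=3072/655 G=3319808/836435] → run G
t=7: vr[B=3072/655] → run B
t=8: vr[B=4096/655] → run B
t=9: vr[B=1024/131] → run B
t=10: vr[B=6144/655] → run B
t=11: vr[B=7168/655] → run B
t=12: (idle)

context switches = 5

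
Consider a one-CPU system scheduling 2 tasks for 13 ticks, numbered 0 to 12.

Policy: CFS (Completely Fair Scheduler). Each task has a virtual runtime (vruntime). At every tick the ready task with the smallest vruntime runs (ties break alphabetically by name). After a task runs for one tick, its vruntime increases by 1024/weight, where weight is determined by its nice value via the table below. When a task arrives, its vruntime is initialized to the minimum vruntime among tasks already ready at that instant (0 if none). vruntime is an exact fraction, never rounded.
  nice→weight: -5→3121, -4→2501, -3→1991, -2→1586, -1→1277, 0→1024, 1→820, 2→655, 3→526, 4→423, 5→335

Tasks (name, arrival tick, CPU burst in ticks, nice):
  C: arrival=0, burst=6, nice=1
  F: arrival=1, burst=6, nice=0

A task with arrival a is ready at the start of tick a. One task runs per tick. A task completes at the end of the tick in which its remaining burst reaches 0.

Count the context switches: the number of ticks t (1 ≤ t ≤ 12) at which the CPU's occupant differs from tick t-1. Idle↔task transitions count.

t=0: vr[C=0] → run C
t=1: vr[C=256/205 F=256/205] → run C
t=2: vr[C=512/205 F=256/205] → run F
t=3: vr[C=512/205 F=461/205] → run F
t=4: vr[C=512/205 F=666/205] → run C
t=5: vr[C=768/205 F=666/205] → run F
t=6: vr[C=768/205 F=871/205] → run C
t=7: vr[C=1024/205 F=871/205] → run F
t=8: vr[C=1024/205 F=1076/205] → run C
t=9: vr[C=256/41 F=1076/205] → run F
t=10: vr[C=256/41 F=1281/205] → run C
t=11: vr[F=1281/205] → run F
t=12: (idle)

context switches = 10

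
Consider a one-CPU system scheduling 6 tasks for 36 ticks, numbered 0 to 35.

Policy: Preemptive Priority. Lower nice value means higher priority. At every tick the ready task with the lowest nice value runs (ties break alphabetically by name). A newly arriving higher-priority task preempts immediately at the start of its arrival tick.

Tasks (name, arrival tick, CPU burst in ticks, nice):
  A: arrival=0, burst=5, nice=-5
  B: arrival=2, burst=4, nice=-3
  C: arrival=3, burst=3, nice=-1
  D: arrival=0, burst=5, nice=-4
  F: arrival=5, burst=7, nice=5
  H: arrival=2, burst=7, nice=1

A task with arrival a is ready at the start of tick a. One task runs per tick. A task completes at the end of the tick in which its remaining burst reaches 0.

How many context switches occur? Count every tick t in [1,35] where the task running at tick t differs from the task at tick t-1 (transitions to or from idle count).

context switches = 6

t=0: ready={A,D} → run A
t=1: ready={A,D} → run A
t=2: ready={A,B,D,H} → run A
t=3: ready={A,B,C,D,H} → run A
t=4: ready={A,B,C,D,H} → run A
t=5: ready={B,C,D,F,H} → run D
t=6: ready={B,C,D,F,H} → run D
t=7: ready={B,C,D,F,H} → run D
t=8: ready={B,C,D,F,H} → run D
t=9: ready={B,C,D,F,H} → run D
t=10: ready={B,C,F,H} → run B
t=11: ready={B,C,F,H} → run B
t=12: ready={B,C,F,H} → run B
t=13: ready={B,C,F,H} → run B
t=14: ready={C,F,H} → run C
t=15: ready={C,F,H} → run C
t=16: ready={C,F,H} → run C
t=17: ready={F,H} → run H
t=18: ready={F,H} → run H
t=19: ready={F,H} → run H
t=20: ready={F,H} → run H
t=21: ready={F,H} → run H
t=22: ready={F,H} → run H
t=23: ready={F,H} → run H
t=24: ready={F} → run F
t=25: ready={F} → run F
t=26: ready={F} → run F
t=27: ready={F} → run F
t=28: ready={F} → run F
t=29: ready={F} → run F
t=30: ready={F} → run F
t=31: (idle)
t=32: (idle)
t=33: (idle)
t=34: (idle)
t=35: (idle)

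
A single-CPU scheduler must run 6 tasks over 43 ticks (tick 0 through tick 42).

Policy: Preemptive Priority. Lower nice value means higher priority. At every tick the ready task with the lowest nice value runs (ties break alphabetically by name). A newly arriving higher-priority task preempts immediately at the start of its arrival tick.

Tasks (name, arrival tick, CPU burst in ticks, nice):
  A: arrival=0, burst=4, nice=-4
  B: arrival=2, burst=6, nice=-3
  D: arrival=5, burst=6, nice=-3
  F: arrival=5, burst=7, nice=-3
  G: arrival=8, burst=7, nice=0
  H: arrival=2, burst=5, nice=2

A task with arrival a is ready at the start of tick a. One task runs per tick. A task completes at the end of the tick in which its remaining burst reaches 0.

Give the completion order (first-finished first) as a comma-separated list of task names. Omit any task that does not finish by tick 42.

t=0: ready={A} → run A
t=1: ready={A} → run A
t=2: ready={A,B,H} → run A
t=3: ready={A,B,H} → run A
t=4: ready={B,H} → run B
t=5: ready={B,D,F,H} → run B
t=6: ready={B,D,F,H} → run B
t=7: ready={B,D,F,H} → run B
t=8: ready={B,D,F,G,H} → run B
t=9: ready={B,D,F,G,H} → run B
t=10: ready={D,F,G,H} → run D
t=11: ready={D,F,G,H} → run D
t=12: ready={D,F,G,H} → run D
t=13: ready={D,F,G,H} → run D
t=14: ready={D,F,G,H} → run D
t=15: ready={D,F,G,H} → run D
t=16: ready={F,G,H} → run F
t=17: ready={F,G,H} → run F
t=18: ready={F,G,H} → run F
t=19: ready={F,G,H} → run F
t=20: ready={F,G,H} → run F
t=21: ready={F,G,H} → run F
t=22: ready={F,G,H} → run F
t=23: ready={G,H} → run G
t=24: ready={G,H} → run G
t=25: ready={G,H} → run G
t=26: ready={G,H} → run G
t=27: ready={G,H} → run G
t=28: ready={G,H} → run G
t=29: ready={G,H} → run G
t=30: ready={H} → run H
t=31: ready={H} → run H
t=32: ready={H} → run H
t=33: ready={H} → run H
t=34: ready={H} → run H
t=35: (idle)
t=36: (idle)
t=37: (idle)
t=38: (idle)
t=39: (idle)
t=40: (idle)
t=41: (idle)
t=42: (idle)

completion order = A, B, D, F, G, H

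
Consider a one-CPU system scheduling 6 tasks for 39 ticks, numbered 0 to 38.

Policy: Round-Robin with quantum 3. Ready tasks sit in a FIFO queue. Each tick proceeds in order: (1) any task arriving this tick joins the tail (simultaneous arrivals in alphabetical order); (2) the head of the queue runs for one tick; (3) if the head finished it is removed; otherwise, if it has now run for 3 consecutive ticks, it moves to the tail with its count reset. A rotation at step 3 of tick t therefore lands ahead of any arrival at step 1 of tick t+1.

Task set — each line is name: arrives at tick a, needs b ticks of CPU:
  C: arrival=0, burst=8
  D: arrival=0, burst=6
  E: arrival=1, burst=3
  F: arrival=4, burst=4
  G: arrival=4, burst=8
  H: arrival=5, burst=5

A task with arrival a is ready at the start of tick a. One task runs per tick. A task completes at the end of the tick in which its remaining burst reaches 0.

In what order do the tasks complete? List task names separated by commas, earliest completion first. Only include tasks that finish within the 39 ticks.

t=0: queue=[C,D] q_used=0 → run C
t=1: queue=[C,D,E] q_used=1 → run C
t=2: queue=[C,D,E] q_used=2 → run C
t=3: queue=[D,E,C] q_used=0 → run D
t=4: queue=[D,E,C,F,G] q_used=1 → run D
t=5: queue=[D,E,C,F,G,H] q_used=2 → run D
t=6: queue=[E,C,F,G,H,D] q_used=0 → run E
t=7: queue=[E,C,F,G,H,D] q_used=1 → run E
t=8: queue=[E,C,F,G,H,D] q_used=2 → run E
t=9: queue=[C,F,G,H,D] q_used=0 → run C
t=10: queue=[C,F,G,H,D] q_used=1 → run C
t=11: queue=[C,F,G,H,D] q_used=2 → run C
t=12: queue=[F,G,H,D,C] q_used=0 → run F
t=13: queue=[F,G,H,D,C] q_used=1 → run F
t=14: queue=[F,G,H,D,C] q_used=2 → run F
t=15: queue=[G,H,D,C,F] q_used=0 → run G
t=16: queue=[G,H,D,C,F] q_used=1 → run G
t=17: queue=[G,H,D,C,F] q_used=2 → run G
t=18: queue=[H,D,C,F,G] q_used=0 → run H
t=19: queue=[H,D,C,F,G] q_used=1 → run H
t=20: queue=[H,D,C,F,G] q_used=2 → run H
t=21: queue=[D,C,F,G,H] q_used=0 → run D
t=22: queue=[D,C,F,G,H] q_used=1 → run D
t=23: queue=[D,C,F,G,H] q_used=2 → run D
t=24: queue=[C,F,G,H] q_used=0 → run C
t=25: queue=[C,F,G,H] q_used=1 → run C
t=26: queue=[F,G,H] q_used=0 → run F
t=27: queue=[G,H] q_used=0 → run G
t=28: queue=[G,H] q_used=1 → run G
t=29: queue=[G,H] q_used=2 → run G
t=30: queue=[H,G] q_used=0 → run H
t=31: queue=[H,G] q_used=1 → run H
t=32: queue=[G] q_used=0 → run G
t=33: queue=[G] q_used=1 → run G
t=34: (idle)
t=35: (idle)
t=36: (idle)
t=37: (idle)
t=38: (idle)

completion order = E, D, C, F, H, G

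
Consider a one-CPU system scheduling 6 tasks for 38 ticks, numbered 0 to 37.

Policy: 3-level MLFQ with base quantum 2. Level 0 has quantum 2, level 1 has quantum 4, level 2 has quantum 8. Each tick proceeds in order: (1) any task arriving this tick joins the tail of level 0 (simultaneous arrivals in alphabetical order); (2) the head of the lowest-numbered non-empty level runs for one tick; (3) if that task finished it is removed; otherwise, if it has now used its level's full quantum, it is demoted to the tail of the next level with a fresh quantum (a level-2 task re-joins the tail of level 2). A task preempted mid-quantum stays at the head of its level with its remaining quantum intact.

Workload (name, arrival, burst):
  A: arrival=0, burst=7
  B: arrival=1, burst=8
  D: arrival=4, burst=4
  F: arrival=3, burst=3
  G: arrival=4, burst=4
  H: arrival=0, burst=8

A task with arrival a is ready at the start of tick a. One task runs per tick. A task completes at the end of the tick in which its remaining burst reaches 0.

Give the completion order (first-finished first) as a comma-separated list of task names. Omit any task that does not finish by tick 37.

t=0: L0/L1/L2 = AH/-/- → run A
t=1: L0/L1/L2 = AHB/-/- → run A
t=2: L0/L1/L2 = HB/A/- → run H
t=3: L0/L1/L2 = HBF/A/- → run H
t=4: L0/L1/L2 = BFDG/AH/- → run B
t=5: L0/L1/L2 = BFDG/AH/- → run B
t=6: L0/L1/L2 = FDG/AHB/- → run F
t=7: L0/L1/L2 = FDG/AHB/- → run F
t=8: L0/L1/L2 = DG/AHBF/- → run D
t=9: L0/L1/L2 = DG/AHBF/- → run D
t=10: L0/L1/L2 = G/AHBFD/- → run G
t=11: L0/L1/L2 = G/AHBFD/- → run G
t=12: L0/L1/L2 = -/AHBFDG/- → run A
t=13: L0/L1/L2 = -/AHBFDG/- → run A
t=14: L0/L1/L2 = -/AHBFDG/- → run A
t=15: L0/L1/L2 = -/AHBFDG/- → run A
t=16: L0/L1/L2 = -/HBFDG/A → run H
t=17: L0/L1/L2 = -/HBFDG/A → run H
t=18: L0/L1/L2 = -/HBFDG/A → run H
t=19: L0/L1/L2 = -/HBFDG/A → run H
t=20: L0/L1/L2 = -/BFDG/AH → run B
t=21: L0/L1/L2 = -/BFDG/AH → run B
t=22: L0/L1/L2 = -/BFDG/AH → run B
t=23: L0/L1/L2 = -/BFDG/AH → run B
t=24: L0/L1/L2 = -/FDG/AHB → run F
t=25: L0/L1/L2 = -/DG/AHB → run D
t=26: L0/L1/L2 = -/DG/AHB → run D
t=27: L0/L1/L2 = -/G/AHB → run G
t=28: L0/L1/L2 = -/G/AHB → run G
t=29: L0/L1/L2 = -/-/AHB → run A
t=30: L0/L1/L2 = -/-/HB → run H
t=31: L0/L1/L2 = -/-/HB → run H
t=32: L0/L1/L2 = -/-/B → run B
t=33: L0/L1/L2 = -/-/B → run B
t=34: (idle)
t=35: (idle)
t=36: (idle)
t=37: (idle)

completion order = F, D, G, A, H, B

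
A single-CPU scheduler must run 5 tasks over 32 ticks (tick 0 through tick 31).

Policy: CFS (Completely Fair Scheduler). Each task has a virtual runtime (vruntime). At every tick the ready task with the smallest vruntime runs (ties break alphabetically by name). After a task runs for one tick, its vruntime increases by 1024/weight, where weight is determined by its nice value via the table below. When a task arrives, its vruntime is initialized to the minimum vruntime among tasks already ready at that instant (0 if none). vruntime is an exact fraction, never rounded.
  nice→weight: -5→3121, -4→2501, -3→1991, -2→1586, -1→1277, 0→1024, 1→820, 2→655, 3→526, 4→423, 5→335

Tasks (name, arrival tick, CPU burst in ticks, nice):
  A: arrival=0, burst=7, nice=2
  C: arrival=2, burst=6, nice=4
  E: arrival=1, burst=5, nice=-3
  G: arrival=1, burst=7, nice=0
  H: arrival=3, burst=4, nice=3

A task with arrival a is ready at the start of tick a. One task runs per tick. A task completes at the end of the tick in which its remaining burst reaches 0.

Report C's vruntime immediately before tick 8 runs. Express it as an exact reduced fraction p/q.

t=0: vr[A=0] → run A
t=1: vr[A=1024/655 E=1024/655 G=1024/655] → run A
t=2: vr[A=2048/655 C=1024/655 E=1024/655 G=1024/655] → run C
t=3: vr[A=2048/655 C=1103872/277065 E=1024/655 G=1024/655 H=1024/655] → run E
t=4: vr[A=2048/655 C=1103872/277065 E=2709504/1304105 G=1024/655 H=1024/655] → run G
t=5: vr[A=2048/655 C=1103872/277065 E=2709504/1304105 G=1679/655 H=1024/655] → run H
t=6: vr[A=2048/655 C=1103872/277065 E=2709504/1304105 G=1679/655 H=604672/172265] → run E
t=7: vr[A=2048/655 C=1103872/277065 E=3380224/1304105 G=1679/655 H=604672/172265] → run G
t=8: vr[A=2048/655 C=1103872/277065 E=3380224/1304105 G=2334/655 H=604672/172265] → run E
t=9: vr[A=2048/655 C=1103872/277065 E=4050944/1304105 G=2334/655 H=604672/172265] → run E
t=10: vr[A=2048/655 C=1103872/277065 E=4721664/1304105 G=2334/655 H=604672/172265] → run A
t=11: vr[A=3072/655 C=1103872/277065 E=4721664/1304105 G=2334/655 H=604672/172265] → run H
t=12: vr[A=3072/655 C=1103872/277065 E=4721664/1304105 G=2334/655 H=940032/172265] → run G
t=13: vr[A=3072/655 C=1103872/277065 E=4721664/1304105 G=2989/655 H=940032/172265] → run E
t=14: vr[A=3072/655 C=1103872/277065 G=2989/655 H=940032/172265] → run C
t=15: vr[A=3072/655 C=1774592/277065 G=2989/655 H=940032/172265] → run G
t=16: vr[A=3072/655 C=1774592/277065 G=3644/655 H=940032/172265] → run A
t=17: vr[A=4096/655 C=1774592/277065 G=3644/655 H=940032/172265] → run H
t=18: vr[A=4096/655 C=1774592/277065 G=3644/655 H=1275392/172265] → run G
t=19: vr[A=4096/655 C=1774592/277065 G=4299/655 H=1275392/172265] → run A
t=20: vr[A=1024/131 C=1774592/277065 G=4299/655 H=1275392/172265] → run C
t=21: vr[A=1024/131 C=815104/92355 G=4299/655 H=1275392/172265] → run G
t=22: vr[A=1024/131 C=815104/92355 G=4954/655 H=1275392/172265] → run H
t=23: vr[A=1024/131 C=815104/92355 G=4954/655] → run G
t=24: vr[A=1024/131 C=815104/92355] → run A
t=25: vr[A=6144/655 C=815104/92355] → run C
t=26: vr[A=6144/655 C=3116032/277065] → run A
t=27: vr[C=3116032/277065] → run C
t=28: vr[C=3786752/277065] → run C
t=29: (idle)
t=30: (idle)
t=31: (idle)

vruntime(C, start of tick 8) = 1103872/277065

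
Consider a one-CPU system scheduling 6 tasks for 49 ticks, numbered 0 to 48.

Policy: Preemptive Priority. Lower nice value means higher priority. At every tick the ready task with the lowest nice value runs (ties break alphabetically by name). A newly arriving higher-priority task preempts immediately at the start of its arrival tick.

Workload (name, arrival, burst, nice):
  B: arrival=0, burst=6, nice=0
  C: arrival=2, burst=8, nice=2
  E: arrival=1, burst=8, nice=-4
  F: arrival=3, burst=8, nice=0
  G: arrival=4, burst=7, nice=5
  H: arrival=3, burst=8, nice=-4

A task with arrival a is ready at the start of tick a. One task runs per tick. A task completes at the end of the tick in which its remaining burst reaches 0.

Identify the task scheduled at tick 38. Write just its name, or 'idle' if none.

running at tick 38 = G

t=0: ready={B} → run B
t=1: ready={B,E} → run E
t=2: ready={B,C,E} → run E
t=3: ready={B,C,E,F,H} → run E
t=4: ready={B,C,E,F,G,H} → run E
t=5: ready={B,C,E,F,G,H} → run E
t=6: ready={B,C,E,F,G,H} → run E
t=7: ready={B,C,E,F,G,H} → run E
t=8: ready={B,C,E,F,G,H} → run E
t=9: ready={B,C,F,G,H} → run H
t=10: ready={B,C,F,G,H} → run H
t=11: ready={B,C,F,G,H} → run H
t=12: ready={B,C,F,G,H} → run H
t=13: ready={B,C,F,G,H} → run H
t=14: ready={B,C,F,G,H} → run H
t=15: ready={B,C,F,G,H} → run H
t=16: ready={B,C,F,G,H} → run H
t=17: ready={B,C,F,G} → run B
t=18: ready={B,C,F,G} → run B
t=19: ready={B,C,F,G} → run B
t=20: ready={B,C,F,G} → run B
t=21: ready={B,C,F,G} → run B
t=22: ready={C,F,G} → run F
t=23: ready={C,F,G} → run F
t=24: ready={C,F,G} → run F
t=25: ready={C,F,G} → run F
t=26: ready={C,F,G} → run F
t=27: ready={C,F,G} → run F
t=28: ready={C,F,G} → run F
t=29: ready={C,F,G} → run F
t=30: ready={C,G} → run C
t=31: ready={C,G} → run C
t=32: ready={C,G} → run C
t=33: ready={C,G} → run C
t=34: ready={C,G} → run C
t=35: ready={C,G} → run C
t=36: ready={C,G} → run C
t=37: ready={C,G} → run C
t=38: ready={G} → run G
t=39: ready={G} → run G
t=40: ready={G} → run G
t=41: ready={G} → run G
t=42: ready={G} → run G
t=43: ready={G} → run G
t=44: ready={G} → run G
t=45: (idle)
t=46: (idle)
t=47: (idle)
t=48: (idle)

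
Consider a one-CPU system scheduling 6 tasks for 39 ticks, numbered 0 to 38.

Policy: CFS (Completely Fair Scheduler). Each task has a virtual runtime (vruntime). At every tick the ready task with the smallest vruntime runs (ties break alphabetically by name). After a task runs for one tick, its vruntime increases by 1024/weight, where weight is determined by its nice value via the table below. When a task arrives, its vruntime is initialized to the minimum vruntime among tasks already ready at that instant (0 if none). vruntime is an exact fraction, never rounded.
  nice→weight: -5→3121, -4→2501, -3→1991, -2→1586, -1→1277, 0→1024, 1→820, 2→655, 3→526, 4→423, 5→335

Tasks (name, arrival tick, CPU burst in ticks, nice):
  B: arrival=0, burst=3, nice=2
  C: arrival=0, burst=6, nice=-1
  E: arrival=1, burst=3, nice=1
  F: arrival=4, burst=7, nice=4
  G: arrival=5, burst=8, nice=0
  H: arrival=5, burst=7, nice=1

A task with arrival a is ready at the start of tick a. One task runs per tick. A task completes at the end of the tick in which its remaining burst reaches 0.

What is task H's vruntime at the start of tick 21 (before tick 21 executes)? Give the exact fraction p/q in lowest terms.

vruntime(H, start of tick 21) = 1024/205

t=0: vr[B=0 C=0] → run B
t=1: vr[B=1024/655 C=0 E=0] → run C
t=2: vr[B=1024/655 C=1024/1277 E=0] → run E
t=3: vr[B=1024/655 C=1024/1277 E=256/205] → run C
t=4: vr[B=1024/655 C=2048/1277 E=256/205 F=256/205] → run E
t=5: vr[B=1024/655 C=2048/1277 E=512/205 F=256/205 G=256/205 H=256/205] → run F
t=6: vr[B=1024/655 C=2048/1277 E=512/205 F=318208/86715 G=256/205 H=256/205] → run G
t=7: vr[B=1024/655 C=2048/1277 E=512/205 F=318208/86715 G=461/205 H=256/205] → run H
t=8: vr[B=1024/655 C=2048/1277 E=512/205 F=318208/86715 G=461/205 H=512/205] → run B
t=9: vr[B=2048/655 C=2048/1277 E=512/205 F=318208/86715 G=461/205 H=512/205] → run C
t=10: vr[B=2048/655 C=3072/1277 E=512/205 F=318208/86715 G=461/205 H=512/205] → run G
t=11: vr[B=2048/655 C=3072/1277 E=512/205 F=318208/86715 G=666/205 H=512/205] → run C
t=12: vr[B=2048/655 C=4096/1277 E=512/205 F=318208/86715 G=666/205 H=512/205] → run E
t=13: vr[B=2048/655 C=4096/1277 F=318208/86715 G=666/205 H=512/205] → run H
t=14: vr[B=2048/655 C=4096/1277 F=318208/86715 G=666/205 H=768/205] → run B
t=15: vr[C=4096/1277 F=318208/86715 G=666/205 H=768/205] → run C
t=16: vr[C=5120/1277 F=318208/86715 G=666/205 H=768/205] → run G
t=17: vr[C=5120/1277 F=318208/86715 G=871/205 H=768/205] → run F
t=18: vr[C=5120/1277 F=528128/86715 G=871/205 H=768/205] → run H
t=19: vr[C=5120/1277 F=528128/86715 G=871/205 H=1024/205] → run C
t=20: vr[F=528128/86715 G=871/205 H=1024/205] → run G
t=21: vr[F=528128/86715 G=1076/205 H=1024/205] → run H
t=22: vr[F=528128/86715 G=1076/205 H=256/41] → run G
t=23: vr[F=528128/86715 G=1281/205 H=256/41] → run F
t=24: vr[F=246016/28905 G=1281/205 H=256/41] → run H
t=25: vr[F=246016/28905 G=1281/205 H=1536/205] → run G
t=26: vr[F=246016/28905 G=1486/205 H=1536/205] → run G
t=27: vr[F=246016/28905 G=1691/205 H=1536/205] → run H
t=28: vr[F=246016/28905 G=1691/205 H=1792/205] → run G
t=29: vr[F=246016/28905 H=1792/205] → run F
t=30: vr[F=947968/86715 H=1792/205] → run H
t=31: vr[F=947968/86715] → run F
t=32: vr[F=1157888/86715] → run F
t=33: vr[F=455936/28905] → run F
t=34: (idle)
t=35: (idle)
t=36: (idle)
t=37: (idle)
t=38: (idle)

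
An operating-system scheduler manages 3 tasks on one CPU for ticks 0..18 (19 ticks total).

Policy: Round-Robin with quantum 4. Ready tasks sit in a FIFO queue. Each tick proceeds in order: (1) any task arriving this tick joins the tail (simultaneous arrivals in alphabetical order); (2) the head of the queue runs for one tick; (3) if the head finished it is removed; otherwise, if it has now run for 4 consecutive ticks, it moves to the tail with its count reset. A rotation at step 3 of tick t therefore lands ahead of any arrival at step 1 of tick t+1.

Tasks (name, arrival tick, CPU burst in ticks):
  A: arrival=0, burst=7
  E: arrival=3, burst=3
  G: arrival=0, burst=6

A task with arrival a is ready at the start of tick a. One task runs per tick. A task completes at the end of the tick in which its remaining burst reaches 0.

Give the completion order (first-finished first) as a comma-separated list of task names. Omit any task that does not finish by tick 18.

completion order = E, A, G

t=0: queue=[A,G] q_used=0 → run A
t=1: queue=[A,G] q_used=1 → run A
t=2: queue=[A,G] q_used=2 → run A
t=3: queue=[A,G,E] q_used=3 → run A
t=4: queue=[G,E,A] q_used=0 → run G
t=5: queue=[G,E,A] q_used=1 → run G
t=6: queue=[G,E,A] q_used=2 → run G
t=7: queue=[G,E,A] q_used=3 → run G
t=8: queue=[E,A,G] q_used=0 → run E
t=9: queue=[E,A,G] q_used=1 → run E
t=10: queue=[E,A,G] q_used=2 → run E
t=11: queue=[A,G] q_used=0 → run A
t=12: queue=[A,G] q_used=1 → run A
t=13: queue=[A,G] q_used=2 → run A
t=14: queue=[G] q_used=0 → run G
t=15: queue=[G] q_used=1 → run G
t=16: (idle)
t=17: (idle)
t=18: (idle)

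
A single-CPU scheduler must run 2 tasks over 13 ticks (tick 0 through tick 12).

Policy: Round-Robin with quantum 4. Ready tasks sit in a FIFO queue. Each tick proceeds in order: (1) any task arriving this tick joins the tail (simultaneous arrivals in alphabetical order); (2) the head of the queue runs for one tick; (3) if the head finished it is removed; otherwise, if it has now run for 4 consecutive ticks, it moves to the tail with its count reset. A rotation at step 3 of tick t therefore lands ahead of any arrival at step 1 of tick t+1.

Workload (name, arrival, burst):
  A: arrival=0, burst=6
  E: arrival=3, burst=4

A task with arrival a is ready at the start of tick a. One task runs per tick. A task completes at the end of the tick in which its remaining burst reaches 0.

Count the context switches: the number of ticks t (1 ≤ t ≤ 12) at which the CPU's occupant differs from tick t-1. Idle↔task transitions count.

context switches = 3

t=0: queue=[A] q_used=0 → run A
t=1: queue=[A] q_used=1 → run A
t=2: queue=[A] q_used=2 → run A
t=3: queue=[A,E] q_used=3 → run A
t=4: queue=[E,A] q_used=0 → run E
t=5: queue=[E,A] q_used=1 → run E
t=6: queue=[E,A] q_used=2 → run E
t=7: queue=[E,A] q_used=3 → run E
t=8: queue=[A] q_used=0 → run A
t=9: queue=[A] q_used=1 → run A
t=10: (idle)
t=11: (idle)
t=12: (idle)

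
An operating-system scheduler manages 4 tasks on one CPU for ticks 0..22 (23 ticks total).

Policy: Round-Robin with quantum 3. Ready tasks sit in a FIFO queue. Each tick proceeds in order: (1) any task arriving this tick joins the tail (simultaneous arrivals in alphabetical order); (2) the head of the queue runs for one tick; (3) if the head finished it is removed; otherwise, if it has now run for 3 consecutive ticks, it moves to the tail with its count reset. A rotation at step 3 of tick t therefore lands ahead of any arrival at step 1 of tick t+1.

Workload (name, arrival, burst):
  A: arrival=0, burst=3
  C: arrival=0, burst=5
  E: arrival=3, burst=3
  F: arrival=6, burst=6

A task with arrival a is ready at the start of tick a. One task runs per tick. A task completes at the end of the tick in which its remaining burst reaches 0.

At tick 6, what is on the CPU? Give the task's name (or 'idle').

t=0: queue=[A,C] q_used=0 → run A
t=1: queue=[A,C] q_used=1 → run A
t=2: queue=[A,C] q_used=2 → run A
t=3: queue=[C,E] q_used=0 → run C
t=4: queue=[C,E] q_used=1 → run C
t=5: queue=[C,E] q_used=2 → run C
t=6: queue=[E,C,F] q_used=0 → run E
t=7: queue=[E,C,F] q_used=1 → run E
t=8: queue=[E,C,F] q_used=2 → run E
t=9: queue=[C,F] q_used=0 → run C
t=10: queue=[C,F] q_used=1 → run C
t=11: queue=[F] q_used=0 → run F
t=12: queue=[F] q_used=1 → run F
t=13: queue=[F] q_used=2 → run F
t=14: queue=[F] q_used=0 → run F
t=15: queue=[F] q_used=1 → run F
t=16: queue=[F] q_used=2 → run F
t=17: (idle)
t=18: (idle)
t=19: (idle)
t=20: (idle)
t=21: (idle)
t=22: (idle)

running at tick 6 = E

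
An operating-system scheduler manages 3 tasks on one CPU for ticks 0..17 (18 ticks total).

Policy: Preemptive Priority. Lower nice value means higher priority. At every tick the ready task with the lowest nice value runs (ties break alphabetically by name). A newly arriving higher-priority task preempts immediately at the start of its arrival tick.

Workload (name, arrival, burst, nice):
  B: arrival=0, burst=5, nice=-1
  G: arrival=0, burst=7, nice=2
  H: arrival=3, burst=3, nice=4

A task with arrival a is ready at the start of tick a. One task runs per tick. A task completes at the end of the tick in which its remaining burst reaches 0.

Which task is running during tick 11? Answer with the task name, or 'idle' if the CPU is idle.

running at tick 11 = G

t=0: ready={B,G} → run B
t=1: ready={B,G} → run B
t=2: ready={B,G} → run B
t=3: ready={B,G,H} → run B
t=4: ready={B,G,H} → run B
t=5: ready={G,H} → run G
t=6: ready={G,H} → run G
t=7: ready={G,H} → run G
t=8: ready={G,H} → run G
t=9: ready={G,H} → run G
t=10: ready={G,H} → run G
t=11: ready={G,H} → run G
t=12: ready={H} → run H
t=13: ready={H} → run H
t=14: ready={H} → run H
t=15: (idle)
t=16: (idle)
t=17: (idle)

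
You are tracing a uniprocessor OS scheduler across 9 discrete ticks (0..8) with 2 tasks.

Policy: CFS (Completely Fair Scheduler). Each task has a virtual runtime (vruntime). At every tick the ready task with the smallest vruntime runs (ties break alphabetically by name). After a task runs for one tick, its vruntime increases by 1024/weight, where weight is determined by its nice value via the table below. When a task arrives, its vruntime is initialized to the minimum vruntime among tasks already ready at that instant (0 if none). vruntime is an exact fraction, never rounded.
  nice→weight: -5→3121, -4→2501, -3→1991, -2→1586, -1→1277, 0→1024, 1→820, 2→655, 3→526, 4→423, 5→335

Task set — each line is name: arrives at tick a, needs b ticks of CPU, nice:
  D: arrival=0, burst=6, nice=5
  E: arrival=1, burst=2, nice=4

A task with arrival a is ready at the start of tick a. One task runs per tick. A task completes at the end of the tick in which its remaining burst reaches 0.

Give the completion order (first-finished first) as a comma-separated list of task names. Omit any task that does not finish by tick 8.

t=0: vr[D=0] → run D
t=1: vr[D=1024/335 E=1024/335] → run D
t=2: vr[D=2048/335 E=1024/335] → run E
t=3: vr[D=2048/335 E=776192/141705] → run E
t=4: vr[D=2048/335] → run D
t=5: vr[D=3072/335] → run D
t=6: vr[D=4096/335] → run D
t=7: vr[D=1024/67] → run D
t=8: (idle)

completion order = E, D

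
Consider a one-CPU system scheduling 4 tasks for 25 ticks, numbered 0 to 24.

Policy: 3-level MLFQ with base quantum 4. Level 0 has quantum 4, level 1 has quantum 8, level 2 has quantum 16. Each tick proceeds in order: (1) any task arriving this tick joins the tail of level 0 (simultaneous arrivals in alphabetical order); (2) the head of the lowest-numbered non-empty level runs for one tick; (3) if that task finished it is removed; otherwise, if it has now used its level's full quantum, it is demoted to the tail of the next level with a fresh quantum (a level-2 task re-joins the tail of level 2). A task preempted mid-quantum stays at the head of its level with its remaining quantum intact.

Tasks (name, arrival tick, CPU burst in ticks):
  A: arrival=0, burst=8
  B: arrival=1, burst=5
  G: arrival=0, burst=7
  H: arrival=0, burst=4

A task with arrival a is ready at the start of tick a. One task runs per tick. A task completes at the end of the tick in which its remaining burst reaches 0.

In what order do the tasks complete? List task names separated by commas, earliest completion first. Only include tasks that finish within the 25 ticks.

completion order = H, A, G, B

t=0: L0/L1/L2 = AGH/-/- → run A
t=1: L0/L1/L2 = AGHB/-/- → run A
t=2: L0/L1/L2 = AGHB/-/- → run A
t=3: L0/L1/L2 = AGHB/-/- → run A
t=4: L0/L1/L2 = GHB/A/- → run G
t=5: L0/L1/L2 = GHB/A/- → run G
t=6: L0/L1/L2 = GHB/A/- → run G
t=7: L0/L1/L2 = GHB/A/- → run G
t=8: L0/L1/L2 = HB/AG/- → run H
t=9: L0/L1/L2 = HB/AG/- → run H
t=10: L0/L1/L2 = HB/AG/- → run H
t=11: L0/L1/L2 = HB/AG/- → run H
t=12: L0/L1/L2 = B/AG/- → run B
t=13: L0/L1/L2 = B/AG/- → run B
t=14: L0/L1/L2 = B/AG/- → run B
t=15: L0/L1/L2 = B/AG/- → run B
t=16: L0/L1/L2 = -/AGB/- → run A
t=17: L0/L1/L2 = -/AGB/- → run A
t=18: L0/L1/L2 = -/AGB/- → run A
t=19: L0/L1/L2 = -/AGB/- → run A
t=20: L0/L1/L2 = -/GB/- → run G
t=21: L0/L1/L2 = -/GB/- → run G
t=22: L0/L1/L2 = -/GB/- → run G
t=23: L0/L1/L2 = -/B/- → run B
t=24: (idle)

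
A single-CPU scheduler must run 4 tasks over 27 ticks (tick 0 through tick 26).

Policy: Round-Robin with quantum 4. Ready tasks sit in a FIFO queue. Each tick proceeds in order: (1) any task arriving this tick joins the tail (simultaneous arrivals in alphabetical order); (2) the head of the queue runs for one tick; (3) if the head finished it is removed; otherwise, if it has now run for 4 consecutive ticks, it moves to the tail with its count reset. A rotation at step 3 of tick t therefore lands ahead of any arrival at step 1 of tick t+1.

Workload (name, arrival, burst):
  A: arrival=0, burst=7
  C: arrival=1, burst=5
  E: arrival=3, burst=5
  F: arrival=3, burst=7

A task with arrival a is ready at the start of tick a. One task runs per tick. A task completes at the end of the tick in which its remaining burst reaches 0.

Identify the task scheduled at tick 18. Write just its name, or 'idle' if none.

t=0: queue=[A] q_used=0 → run A
t=1: queue=[A,C] q_used=1 → run A
t=2: queue=[A,C] q_used=2 → run A
t=3: queue=[A,C,E,F] q_used=3 → run A
t=4: queue=[C,E,F,A] q_used=0 → run C
t=5: queue=[C,E,F,A] q_used=1 → run C
t=6: queue=[C,E,F,A] q_used=2 → run C
t=7: queue=[C,E,F,A] q_used=3 → run C
t=8: queue=[E,F,A,C] q_used=0 → run E
t=9: queue=[E,F,A,C] q_used=1 → run E
t=10: queue=[E,F,A,C] q_used=2 → run E
t=11: queue=[E,F,A,C] q_used=3 → run E
t=12: queue=[F,A,C,E] q_used=0 → run F
t=13: queue=[F,A,C,E] q_used=1 → run F
t=14: queue=[F,A,C,E] q_used=2 → run F
t=15: queue=[F,A,C,E] q_used=3 → run F
t=16: queue=[A,C,E,F] q_used=0 → run A
t=17: queue=[A,C,E,F] q_used=1 → run A
t=18: queue=[A,C,E,F] q_used=2 → run A
t=19: queue=[C,E,F] q_used=0 → run C
t=20: queue=[E,F] q_used=0 → run E
t=21: queue=[F] q_used=0 → run F
t=22: queue=[F] q_used=1 → run F
t=23: queue=[F] q_used=2 → run F
t=24: (idle)
t=25: (idle)
t=26: (idle)

running at tick 18 = A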